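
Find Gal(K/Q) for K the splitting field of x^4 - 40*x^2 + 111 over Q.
Gal(K/Q) = V_4 (Klein four-group, Z/2Z × Z/2Z)

f factors as (x^2 - 37)(x^2 - 3), so the splitting field is K = Q(sqrt(37), sqrt(3)). The elements 37, 3, 111 are all non-squares in Q, so sqrt(37) and sqrt(3) generate independent quadratic extensions. Thus [K:Q] = 4 and Gal(K/Q) is generated by the two order-2 automorphisms sqrt(37) ↦ -sqrt(37) and sqrt(3) ↦ -sqrt(3), giving V_4.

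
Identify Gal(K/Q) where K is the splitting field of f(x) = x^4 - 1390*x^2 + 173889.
Gal(K/Q) = Z/2Z (cyclic of order 2)

f factors as (x^2 - 1251)(x^2 - 139), so the splitting field is K = Q(sqrt(1251), sqrt(139)). The squarefree part of 1251 is 139 and the squarefree part of 139 is also 139, so sqrt(1251) and sqrt(139) are both rational multiples of sqrt(139). Hence Q(sqrt(1251)) = Q(sqrt(139)) = Q(sqrt(139)), and the splitting field collapses to a single degree-2 extension with Galois group Z/2Z.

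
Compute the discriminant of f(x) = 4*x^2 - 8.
Δ = 128

For a quadratic a x^2 + b x + c the discriminant is Δ = b^2 - 4ac = (0)^2 - 4*(4)*(-8) = 0 - (-128) = 128.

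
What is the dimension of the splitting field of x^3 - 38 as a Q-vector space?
[K:Q] = 6

x^3 - 38 has one real root r = 38^(1/3) and two complex roots r*zeta_3, r*zeta_3^2 where zeta_3 = e^(2*pi*i/3). The splitting field is Q(r, zeta_3). [Q(r):Q] = 3 and [Q(zeta_3):Q] = 2 with gcd = 1, so [Q(r, zeta_3):Q] = 3 * 2 = 6.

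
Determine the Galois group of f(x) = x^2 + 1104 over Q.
Gal(K/Q) = Z/2Z (cyclic of order 2)

x^2 + 1104 is irreducible over Q since -1104 is not a rational square. The splitting field Q(sqrt(-1104)) has degree 2 over Q, and its unique nontrivial automorphism is sqrt(-1104) ↦ -sqrt(-1104). Hence Gal(Q(sqrt(-1104))/Q) = Z/2Z.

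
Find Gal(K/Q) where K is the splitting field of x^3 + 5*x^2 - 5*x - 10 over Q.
Gal(K/Q) = S_3 (symmetric group of order 6)

Compute the discriminant of x^3 + (5)*x^2 + (-5)*x + (-10): Δ = 7925. Since Δ is not a rational square, the Galois group is not contained in A_3; it must be the full S_3 (irreducibility of the cubic rules out anything smaller).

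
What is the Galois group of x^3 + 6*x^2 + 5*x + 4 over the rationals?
Gal(K/Q) = S_3 (symmetric group of order 6)

Compute the discriminant of x^3 + (6)*x^2 + (5)*x + (4): Δ = -1328. Since Δ is not a rational square, the Galois group is not contained in A_3; it must be the full S_3 (irreducibility of the cubic rules out anything smaller).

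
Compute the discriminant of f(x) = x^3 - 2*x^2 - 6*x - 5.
Δ = -907

For x^3 + a x^2 + b x + c the discriminant is Δ = 18 a b c - 4 a^3 c + a^2 b^2 - 4 b^3 - 27 c^2.
Plug a = -2, b = -6, c = -5:
  18*(-2)*(-6)*(-5) - 4*(-2)^3*(-5) + (-2)^2*(-6)^2 - 4*(-6)^3 - 27*(-5)^2
  = -1080 + (-160) + 144 + (864) + (-675)
  = -907.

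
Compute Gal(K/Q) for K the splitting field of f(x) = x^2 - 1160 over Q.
Gal(K/Q) = Z/2Z (cyclic of order 2)

x^2 - 1160 is irreducible over Q since 1160 is not a rational square. The splitting field Q(sqrt(1160)) has degree 2 over Q, and its unique nontrivial automorphism is sqrt(1160) ↦ -sqrt(1160). Hence Gal(Q(sqrt(1160))/Q) = Z/2Z.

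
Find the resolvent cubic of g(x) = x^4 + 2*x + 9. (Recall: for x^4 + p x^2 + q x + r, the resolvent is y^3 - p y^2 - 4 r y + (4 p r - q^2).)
h(y) = y^3 - 36*y - 4

Identify coefficients: p = 0, q = 2, r = 9.
Plug into h(y) = y^3 - p y^2 - 4 r y + (4 p r - q^2):
  h(y) = y^3 - (0) y^2 - 4*(9) y + (4*(0)*(9) - (2)^2)
       = y^3 + (0) y^2 + (-36) y + (-4).
Simplifying: h(y) = y^3 - 36*y - 4.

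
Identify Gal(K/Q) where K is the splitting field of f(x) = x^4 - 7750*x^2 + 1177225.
Gal(K/Q) = Z/2Z (cyclic of order 2)

f factors as (x^2 - 7595)(x^2 - 155), so the splitting field is K = Q(sqrt(7595), sqrt(155)). The squarefree part of 7595 is 155 and the squarefree part of 155 is also 155, so sqrt(7595) and sqrt(155) are both rational multiples of sqrt(155). Hence Q(sqrt(7595)) = Q(sqrt(155)) = Q(sqrt(155)), and the splitting field collapses to a single degree-2 extension with Galois group Z/2Z.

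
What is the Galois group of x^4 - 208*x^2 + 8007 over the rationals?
Gal(K/Q) = V_4 (Klein four-group, Z/2Z × Z/2Z)

f factors as (x^2 - 51)(x^2 - 157), so the splitting field is K = Q(sqrt(51), sqrt(157)). The elements 51, 157, 8007 are all non-squares in Q, so sqrt(51) and sqrt(157) generate independent quadratic extensions. Thus [K:Q] = 4 and Gal(K/Q) is generated by the two order-2 automorphisms sqrt(51) ↦ -sqrt(51) and sqrt(157) ↦ -sqrt(157), giving V_4.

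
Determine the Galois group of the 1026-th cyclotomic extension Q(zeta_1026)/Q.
|Gal(Q(zeta_1026)/Q)| = phi(1026) = 324; group ≅ (Z/1026Z)^* ≅ Z/18Z × Z/18Z

The n-th cyclotomic polynomial Φ_1026(x) is the minimal polynomial of zeta_1026 over Q and has degree phi(1026) = 324. So Q(zeta_1026) is a degree-324 Galois extension with Galois group (Z/1026Z)^*. By CRT, (Z/1026Z)^* ≅ (Z/2Z)^* × (Z/27Z)^* × (Z/19Z)^*. Each prime-power unit group is (Z/2Z)^* ≅ trivial group (order 1); (Z/27Z)^* ≅ Z/18Z; (Z/19Z)^* ≅ Z/18Z. Hence Gal(Q(zeta_1026)/Q) ≅ Z/18Z × Z/18Z.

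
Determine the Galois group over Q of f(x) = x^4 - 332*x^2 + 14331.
Gal(K/Q) = V_4 (Klein four-group, Z/2Z × Z/2Z)

f factors as (x^2 - 281)(x^2 - 51), so the splitting field is K = Q(sqrt(281), sqrt(51)). The elements 281, 51, 14331 are all non-squares in Q, so sqrt(281) and sqrt(51) generate independent quadratic extensions. Thus [K:Q] = 4 and Gal(K/Q) is generated by the two order-2 automorphisms sqrt(281) ↦ -sqrt(281) and sqrt(51) ↦ -sqrt(51), giving V_4.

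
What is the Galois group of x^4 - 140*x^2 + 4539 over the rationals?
Gal(K/Q) = V_4 (Klein four-group, Z/2Z × Z/2Z)

f factors as (x^2 - 51)(x^2 - 89), so the splitting field is K = Q(sqrt(51), sqrt(89)). The elements 51, 89, 4539 are all non-squares in Q, so sqrt(51) and sqrt(89) generate independent quadratic extensions. Thus [K:Q] = 4 and Gal(K/Q) is generated by the two order-2 automorphisms sqrt(51) ↦ -sqrt(51) and sqrt(89) ↦ -sqrt(89), giving V_4.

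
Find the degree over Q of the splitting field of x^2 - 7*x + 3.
[K:Q] = 2

The discriminant of x^2 + (-7)*x + (3) is b^2 - 4c = 49 - (12) = 37. Since 37 is not a perfect square in Q, the polynomial is irreducible over Q. Its two roots generate a degree-2 extension, so [K:Q] = 2.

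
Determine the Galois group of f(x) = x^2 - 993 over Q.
Gal(K/Q) = Z/2Z (cyclic of order 2)

x^2 - 993 is irreducible over Q since 993 is not a rational square. The splitting field Q(sqrt(993)) has degree 2 over Q, and its unique nontrivial automorphism is sqrt(993) ↦ -sqrt(993). Hence Gal(Q(sqrt(993))/Q) = Z/2Z.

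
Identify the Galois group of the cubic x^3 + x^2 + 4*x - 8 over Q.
Gal(K/Q) = S_3 (symmetric group of order 6)

Compute the discriminant of x^3 + (1)*x^2 + (4)*x + (-8): Δ = -2512. Since Δ is not a rational square, the Galois group is not contained in A_3; it must be the full S_3 (irreducibility of the cubic rules out anything smaller).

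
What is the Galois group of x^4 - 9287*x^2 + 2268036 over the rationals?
Gal(K/Q) = Z/2Z (cyclic of order 2)

f factors as (x^2 - 251)(x^2 - 9036), so the splitting field is K = Q(sqrt(251), sqrt(9036)). The squarefree part of 251 is 251 and the squarefree part of 9036 is also 251, so sqrt(251) and sqrt(9036) are both rational multiples of sqrt(251). Hence Q(sqrt(251)) = Q(sqrt(9036)) = Q(sqrt(251)), and the splitting field collapses to a single degree-2 extension with Galois group Z/2Z.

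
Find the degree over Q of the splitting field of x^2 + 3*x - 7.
[K:Q] = 2

The discriminant of x^2 + (3)*x + (-7) is b^2 - 4c = 9 - (-28) = 37. Since 37 is not a perfect square in Q, the polynomial is irreducible over Q. Its two roots generate a degree-2 extension, so [K:Q] = 2.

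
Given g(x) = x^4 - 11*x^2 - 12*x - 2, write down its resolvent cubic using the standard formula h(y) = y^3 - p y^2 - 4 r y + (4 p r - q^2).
h(y) = y^3 + 11*y^2 + 8*y - 56

Identify coefficients: p = -11, q = -12, r = -2.
Plug into h(y) = y^3 - p y^2 - 4 r y + (4 p r - q^2):
  h(y) = y^3 - (-11) y^2 - 4*(-2) y + (4*(-11)*(-2) - (-12)^2)
       = y^3 + (11) y^2 + (8) y + (-56).
Simplifying: h(y) = y^3 + 11*y^2 + 8*y - 56.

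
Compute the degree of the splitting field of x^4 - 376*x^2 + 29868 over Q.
[K:Q] = 4

f factors as (x^2 - 262)(x^2 - 114); the splitting field is K = Q(sqrt(262), sqrt(114)). Since 262, 114, and 29868 are all non-squares in Q, the three subfields Q(sqrt(262)), Q(sqrt(114)), Q(sqrt(29868)) are distinct degree-2 extensions, so [K:Q] = 4 (Klein four Galois group).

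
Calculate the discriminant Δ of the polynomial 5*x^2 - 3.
Δ = 60

For a quadratic a x^2 + b x + c the discriminant is Δ = b^2 - 4ac = (0)^2 - 4*(5)*(-3) = 0 - (-60) = 60.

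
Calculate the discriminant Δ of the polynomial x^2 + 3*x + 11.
Δ = -35

For a quadratic a x^2 + b x + c the discriminant is Δ = b^2 - 4ac = (3)^2 - 4*(1)*(11) = 9 - (44) = -35.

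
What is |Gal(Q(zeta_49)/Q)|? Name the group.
|Gal(Q(zeta_49)/Q)| = phi(49) = 42; group ≅ (Z/49Z)^* ≅ Z/42Z

The n-th cyclotomic polynomial Φ_49(x) is the minimal polynomial of zeta_49 over Q and has degree phi(49) = 42. So Q(zeta_49) is a degree-42 Galois extension with Galois group (Z/49Z)^*. (Z/49Z)^* is cyclic since 49 is an odd prime power (or 4). Hence Gal(Q(zeta_49)/Q) ≅ Z/42Z.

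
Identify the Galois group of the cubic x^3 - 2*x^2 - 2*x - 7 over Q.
Gal(K/Q) = S_3 (symmetric group of order 6)

Compute the discriminant of x^3 + (-2)*x^2 + (-2)*x + (-7): Δ = -2003. Since Δ is not a rational square, the Galois group is not contained in A_3; it must be the full S_3 (irreducibility of the cubic rules out anything smaller).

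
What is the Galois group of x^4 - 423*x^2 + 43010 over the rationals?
Gal(K/Q) = V_4 (Klein four-group, Z/2Z × Z/2Z)

f factors as (x^2 - 170)(x^2 - 253), so the splitting field is K = Q(sqrt(170), sqrt(253)). The elements 170, 253, 43010 are all non-squares in Q, so sqrt(170) and sqrt(253) generate independent quadratic extensions. Thus [K:Q] = 4 and Gal(K/Q) is generated by the two order-2 automorphisms sqrt(170) ↦ -sqrt(170) and sqrt(253) ↦ -sqrt(253), giving V_4.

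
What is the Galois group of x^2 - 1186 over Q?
Gal(K/Q) = Z/2Z (cyclic of order 2)

x^2 - 1186 is irreducible over Q since 1186 is not a rational square. The splitting field Q(sqrt(1186)) has degree 2 over Q, and its unique nontrivial automorphism is sqrt(1186) ↦ -sqrt(1186). Hence Gal(Q(sqrt(1186))/Q) = Z/2Z.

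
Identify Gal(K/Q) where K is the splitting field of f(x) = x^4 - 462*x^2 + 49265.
Gal(K/Q) = V_4 (Klein four-group, Z/2Z × Z/2Z)

f factors as (x^2 - 167)(x^2 - 295), so the splitting field is K = Q(sqrt(167), sqrt(295)). The elements 167, 295, 49265 are all non-squares in Q, so sqrt(167) and sqrt(295) generate independent quadratic extensions. Thus [K:Q] = 4 and Gal(K/Q) is generated by the two order-2 automorphisms sqrt(167) ↦ -sqrt(167) and sqrt(295) ↦ -sqrt(295), giving V_4.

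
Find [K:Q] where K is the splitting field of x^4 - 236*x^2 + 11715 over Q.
[K:Q] = 4

f factors as (x^2 - 165)(x^2 - 71); the splitting field is K = Q(sqrt(165), sqrt(71)). Since 165, 71, and 11715 are all non-squares in Q, the three subfields Q(sqrt(165)), Q(sqrt(71)), Q(sqrt(11715)) are distinct degree-2 extensions, so [K:Q] = 4 (Klein four Galois group).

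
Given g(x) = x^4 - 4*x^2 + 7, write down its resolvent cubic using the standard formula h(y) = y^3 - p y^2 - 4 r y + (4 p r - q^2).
h(y) = y^3 + 4*y^2 - 28*y - 112

Identify coefficients: p = -4, q = 0, r = 7.
Plug into h(y) = y^3 - p y^2 - 4 r y + (4 p r - q^2):
  h(y) = y^3 - (-4) y^2 - 4*(7) y + (4*(-4)*(7) - (0)^2)
       = y^3 + (4) y^2 + (-28) y + (-112).
Simplifying: h(y) = y^3 + 4*y^2 - 28*y - 112.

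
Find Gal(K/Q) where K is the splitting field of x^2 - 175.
Gal(K/Q) = Z/2Z (cyclic of order 2)

x^2 - 175 is irreducible over Q since 175 is not a rational square. The splitting field Q(sqrt(175)) has degree 2 over Q, and its unique nontrivial automorphism is sqrt(175) ↦ -sqrt(175). Hence Gal(Q(sqrt(175))/Q) = Z/2Z.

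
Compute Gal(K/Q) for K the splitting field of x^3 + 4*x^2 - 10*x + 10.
Gal(K/Q) = S_3 (symmetric group of order 6)

Compute the discriminant of x^3 + (4)*x^2 + (-10)*x + (10): Δ = -6860. Since Δ is not a rational square, the Galois group is not contained in A_3; it must be the full S_3 (irreducibility of the cubic rules out anything smaller).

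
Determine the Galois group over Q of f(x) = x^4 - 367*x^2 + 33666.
Gal(K/Q) = V_4 (Klein four-group, Z/2Z × Z/2Z)

f factors as (x^2 - 181)(x^2 - 186), so the splitting field is K = Q(sqrt(181), sqrt(186)). The elements 181, 186, 33666 are all non-squares in Q, so sqrt(181) and sqrt(186) generate independent quadratic extensions. Thus [K:Q] = 4 and Gal(K/Q) is generated by the two order-2 automorphisms sqrt(181) ↦ -sqrt(181) and sqrt(186) ↦ -sqrt(186), giving V_4.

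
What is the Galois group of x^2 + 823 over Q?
Gal(K/Q) = Z/2Z (cyclic of order 2)

x^2 + 823 is irreducible over Q since -823 is not a rational square. The splitting field Q(sqrt(-823)) has degree 2 over Q, and its unique nontrivial automorphism is sqrt(-823) ↦ -sqrt(-823). Hence Gal(Q(sqrt(-823))/Q) = Z/2Z.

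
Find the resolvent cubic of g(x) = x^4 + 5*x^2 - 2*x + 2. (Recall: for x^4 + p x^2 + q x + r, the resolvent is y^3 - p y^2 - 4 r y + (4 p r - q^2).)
h(y) = y^3 - 5*y^2 - 8*y + 36

Identify coefficients: p = 5, q = -2, r = 2.
Plug into h(y) = y^3 - p y^2 - 4 r y + (4 p r - q^2):
  h(y) = y^3 - (5) y^2 - 4*(2) y + (4*(5)*(2) - (-2)^2)
       = y^3 + (-5) y^2 + (-8) y + (36).
Simplifying: h(y) = y^3 - 5*y^2 - 8*y + 36.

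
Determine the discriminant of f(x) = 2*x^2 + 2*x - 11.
Δ = 92

For a quadratic a x^2 + b x + c the discriminant is Δ = b^2 - 4ac = (2)^2 - 4*(2)*(-11) = 4 - (-88) = 92.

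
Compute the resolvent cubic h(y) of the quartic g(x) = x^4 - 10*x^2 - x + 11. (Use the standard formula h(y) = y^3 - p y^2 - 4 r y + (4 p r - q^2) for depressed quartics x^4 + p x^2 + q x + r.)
h(y) = y^3 + 10*y^2 - 44*y - 441

Identify coefficients: p = -10, q = -1, r = 11.
Plug into h(y) = y^3 - p y^2 - 4 r y + (4 p r - q^2):
  h(y) = y^3 - (-10) y^2 - 4*(11) y + (4*(-10)*(11) - (-1)^2)
       = y^3 + (10) y^2 + (-44) y + (-441).
Simplifying: h(y) = y^3 + 10*y^2 - 44*y - 441.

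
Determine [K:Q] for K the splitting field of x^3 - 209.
[K:Q] = 6

x^3 - 209 has one real root r = 209^(1/3) and two complex roots r*zeta_3, r*zeta_3^2 where zeta_3 = e^(2*pi*i/3). The splitting field is Q(r, zeta_3). [Q(r):Q] = 3 and [Q(zeta_3):Q] = 2 with gcd = 1, so [Q(r, zeta_3):Q] = 3 * 2 = 6.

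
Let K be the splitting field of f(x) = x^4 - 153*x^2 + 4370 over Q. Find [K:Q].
[K:Q] = 4

f factors as (x^2 - 115)(x^2 - 38); the splitting field is K = Q(sqrt(115), sqrt(38)). Since 115, 38, and 4370 are all non-squares in Q, the three subfields Q(sqrt(115)), Q(sqrt(38)), Q(sqrt(4370)) are distinct degree-2 extensions, so [K:Q] = 4 (Klein four Galois group).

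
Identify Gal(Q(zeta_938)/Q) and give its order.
|Gal(Q(zeta_938)/Q)| = phi(938) = 396; group ≅ (Z/938Z)^* ≅ Z/6Z × Z/66Z

The n-th cyclotomic polynomial Φ_938(x) is the minimal polynomial of zeta_938 over Q and has degree phi(938) = 396. So Q(zeta_938) is a degree-396 Galois extension with Galois group (Z/938Z)^*. By CRT, (Z/938Z)^* ≅ (Z/2Z)^* × (Z/7Z)^* × (Z/67Z)^*. Each prime-power unit group is (Z/2Z)^* ≅ trivial group (order 1); (Z/7Z)^* ≅ Z/6Z; (Z/67Z)^* ≅ Z/66Z. Hence Gal(Q(zeta_938)/Q) ≅ Z/6Z × Z/66Z.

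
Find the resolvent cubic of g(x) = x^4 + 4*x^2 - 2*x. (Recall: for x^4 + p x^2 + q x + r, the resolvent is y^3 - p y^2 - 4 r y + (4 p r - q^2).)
h(y) = y^3 - 4*y^2 - 4

Identify coefficients: p = 4, q = -2, r = 0.
Plug into h(y) = y^3 - p y^2 - 4 r y + (4 p r - q^2):
  h(y) = y^3 - (4) y^2 - 4*(0) y + (4*(4)*(0) - (-2)^2)
       = y^3 + (-4) y^2 + (0) y + (-4).
Simplifying: h(y) = y^3 - 4*y^2 - 4.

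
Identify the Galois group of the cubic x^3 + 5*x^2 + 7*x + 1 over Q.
Gal(K/Q) = S_3 (symmetric group of order 6)

Compute the discriminant of x^3 + (5)*x^2 + (7)*x + (1): Δ = -44. Since Δ is not a rational square, the Galois group is not contained in A_3; it must be the full S_3 (irreducibility of the cubic rules out anything smaller).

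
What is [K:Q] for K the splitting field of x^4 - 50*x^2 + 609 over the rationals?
[K:Q] = 4

f factors as (x^2 - 21)(x^2 - 29); the splitting field is K = Q(sqrt(21), sqrt(29)). Since 21, 29, and 609 are all non-squares in Q, the three subfields Q(sqrt(21)), Q(sqrt(29)), Q(sqrt(609)) are distinct degree-2 extensions, so [K:Q] = 4 (Klein four Galois group).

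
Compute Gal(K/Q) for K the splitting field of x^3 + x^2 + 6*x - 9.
Gal(K/Q) = S_3 (symmetric group of order 6)

Compute the discriminant of x^3 + (1)*x^2 + (6)*x + (-9): Δ = -3951. Since Δ is not a rational square, the Galois group is not contained in A_3; it must be the full S_3 (irreducibility of the cubic rules out anything smaller).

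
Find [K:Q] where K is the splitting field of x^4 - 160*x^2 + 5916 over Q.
[K:Q] = 4

f factors as (x^2 - 102)(x^2 - 58); the splitting field is K = Q(sqrt(102), sqrt(58)). Since 102, 58, and 5916 are all non-squares in Q, the three subfields Q(sqrt(102)), Q(sqrt(58)), Q(sqrt(5916)) are distinct degree-2 extensions, so [K:Q] = 4 (Klein four Galois group).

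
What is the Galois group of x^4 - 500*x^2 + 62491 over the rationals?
Gal(K/Q) = V_4 (Klein four-group, Z/2Z × Z/2Z)

f factors as (x^2 - 247)(x^2 - 253), so the splitting field is K = Q(sqrt(247), sqrt(253)). The elements 247, 253, 62491 are all non-squares in Q, so sqrt(247) and sqrt(253) generate independent quadratic extensions. Thus [K:Q] = 4 and Gal(K/Q) is generated by the two order-2 automorphisms sqrt(247) ↦ -sqrt(247) and sqrt(253) ↦ -sqrt(253), giving V_4.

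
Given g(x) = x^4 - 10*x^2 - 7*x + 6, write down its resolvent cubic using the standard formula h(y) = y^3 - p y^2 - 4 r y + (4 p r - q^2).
h(y) = y^3 + 10*y^2 - 24*y - 289

Identify coefficients: p = -10, q = -7, r = 6.
Plug into h(y) = y^3 - p y^2 - 4 r y + (4 p r - q^2):
  h(y) = y^3 - (-10) y^2 - 4*(6) y + (4*(-10)*(6) - (-7)^2)
       = y^3 + (10) y^2 + (-24) y + (-289).
Simplifying: h(y) = y^3 + 10*y^2 - 24*y - 289.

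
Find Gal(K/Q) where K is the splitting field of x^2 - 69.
Gal(K/Q) = Z/2Z (cyclic of order 2)

x^2 - 69 is irreducible over Q since 69 is not a rational square. The splitting field Q(sqrt(69)) has degree 2 over Q, and its unique nontrivial automorphism is sqrt(69) ↦ -sqrt(69). Hence Gal(Q(sqrt(69))/Q) = Z/2Z.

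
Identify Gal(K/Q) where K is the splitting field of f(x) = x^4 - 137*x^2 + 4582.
Gal(K/Q) = V_4 (Klein four-group, Z/2Z × Z/2Z)

f factors as (x^2 - 79)(x^2 - 58), so the splitting field is K = Q(sqrt(79), sqrt(58)). The elements 79, 58, 4582 are all non-squares in Q, so sqrt(79) and sqrt(58) generate independent quadratic extensions. Thus [K:Q] = 4 and Gal(K/Q) is generated by the two order-2 automorphisms sqrt(79) ↦ -sqrt(79) and sqrt(58) ↦ -sqrt(58), giving V_4.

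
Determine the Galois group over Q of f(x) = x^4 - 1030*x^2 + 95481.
Gal(K/Q) = Z/2Z (cyclic of order 2)

f factors as (x^2 - 927)(x^2 - 103), so the splitting field is K = Q(sqrt(927), sqrt(103)). The squarefree part of 927 is 103 and the squarefree part of 103 is also 103, so sqrt(927) and sqrt(103) are both rational multiples of sqrt(103). Hence Q(sqrt(927)) = Q(sqrt(103)) = Q(sqrt(103)), and the splitting field collapses to a single degree-2 extension with Galois group Z/2Z.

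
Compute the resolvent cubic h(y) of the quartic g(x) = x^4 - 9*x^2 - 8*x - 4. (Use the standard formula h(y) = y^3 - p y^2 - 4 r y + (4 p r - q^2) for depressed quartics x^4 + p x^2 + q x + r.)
h(y) = y^3 + 9*y^2 + 16*y + 80

Identify coefficients: p = -9, q = -8, r = -4.
Plug into h(y) = y^3 - p y^2 - 4 r y + (4 p r - q^2):
  h(y) = y^3 - (-9) y^2 - 4*(-4) y + (4*(-9)*(-4) - (-8)^2)
       = y^3 + (9) y^2 + (16) y + (80).
Simplifying: h(y) = y^3 + 9*y^2 + 16*y + 80.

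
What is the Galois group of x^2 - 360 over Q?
Gal(K/Q) = Z/2Z (cyclic of order 2)

x^2 - 360 is irreducible over Q since 360 is not a rational square. The splitting field Q(sqrt(360)) has degree 2 over Q, and its unique nontrivial automorphism is sqrt(360) ↦ -sqrt(360). Hence Gal(Q(sqrt(360))/Q) = Z/2Z.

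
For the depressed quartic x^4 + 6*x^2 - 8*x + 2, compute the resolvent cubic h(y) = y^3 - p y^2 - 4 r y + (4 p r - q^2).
h(y) = y^3 - 6*y^2 - 8*y - 16

Identify coefficients: p = 6, q = -8, r = 2.
Plug into h(y) = y^3 - p y^2 - 4 r y + (4 p r - q^2):
  h(y) = y^3 - (6) y^2 - 4*(2) y + (4*(6)*(2) - (-8)^2)
       = y^3 + (-6) y^2 + (-8) y + (-16).
Simplifying: h(y) = y^3 - 6*y^2 - 8*y - 16.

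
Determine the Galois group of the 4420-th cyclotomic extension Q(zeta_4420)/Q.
|Gal(Q(zeta_4420)/Q)| = phi(4420) = 1536; group ≅ (Z/4420Z)^* ≅ Z/2Z × Z/4Z × Z/12Z × Z/16Z

The n-th cyclotomic polynomial Φ_4420(x) is the minimal polynomial of zeta_4420 over Q and has degree phi(4420) = 1536. So Q(zeta_4420) is a degree-1536 Galois extension with Galois group (Z/4420Z)^*. By CRT, (Z/4420Z)^* ≅ (Z/4Z)^* × (Z/5Z)^* × (Z/13Z)^* × (Z/17Z)^*. Each prime-power unit group is (Z/4Z)^* ≅ Z/2Z; (Z/5Z)^* ≅ Z/4Z; (Z/13Z)^* ≅ Z/12Z; (Z/17Z)^* ≅ Z/16Z. Hence Gal(Q(zeta_4420)/Q) ≅ Z/2Z × Z/4Z × Z/12Z × Z/16Z.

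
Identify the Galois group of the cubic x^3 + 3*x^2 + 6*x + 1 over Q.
Gal(K/Q) = S_3 (symmetric group of order 6)

Compute the discriminant of x^3 + (3)*x^2 + (6)*x + (1): Δ = -351. Since Δ is not a rational square, the Galois group is not contained in A_3; it must be the full S_3 (irreducibility of the cubic rules out anything smaller).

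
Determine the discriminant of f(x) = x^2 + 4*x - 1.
Δ = 20

For a quadratic a x^2 + b x + c the discriminant is Δ = b^2 - 4ac = (4)^2 - 4*(1)*(-1) = 16 - (-4) = 20.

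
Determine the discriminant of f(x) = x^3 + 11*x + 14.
Δ = -10616

For a depressed cubic x^3 + p x + q the discriminant is Δ = -4 p^3 - 27 q^2 = -4*(11)^3 - 27*(14)^2 = -5324 - 5292 = -10616.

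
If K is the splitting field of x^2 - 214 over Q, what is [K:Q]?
[K:Q] = 2

The polynomial x^2 - 214 is irreducible over Q since 214 is not a perfect square. Its splitting field is Q(sqrt(214)), which has degree 2 over Q.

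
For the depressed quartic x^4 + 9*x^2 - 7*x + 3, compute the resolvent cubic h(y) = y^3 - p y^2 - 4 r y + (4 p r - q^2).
h(y) = y^3 - 9*y^2 - 12*y + 59

Identify coefficients: p = 9, q = -7, r = 3.
Plug into h(y) = y^3 - p y^2 - 4 r y + (4 p r - q^2):
  h(y) = y^3 - (9) y^2 - 4*(3) y + (4*(9)*(3) - (-7)^2)
       = y^3 + (-9) y^2 + (-12) y + (59).
Simplifying: h(y) = y^3 - 9*y^2 - 12*y + 59.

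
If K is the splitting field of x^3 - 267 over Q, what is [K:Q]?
[K:Q] = 6

x^3 - 267 has one real root r = 267^(1/3) and two complex roots r*zeta_3, r*zeta_3^2 where zeta_3 = e^(2*pi*i/3). The splitting field is Q(r, zeta_3). [Q(r):Q] = 3 and [Q(zeta_3):Q] = 2 with gcd = 1, so [Q(r, zeta_3):Q] = 3 * 2 = 6.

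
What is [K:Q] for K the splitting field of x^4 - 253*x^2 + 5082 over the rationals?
[K:Q] = 4

f factors as (x^2 - 231)(x^2 - 22); the splitting field is K = Q(sqrt(231), sqrt(22)). Since 231, 22, and 5082 are all non-squares in Q, the three subfields Q(sqrt(231)), Q(sqrt(22)), Q(sqrt(5082)) are distinct degree-2 extensions, so [K:Q] = 4 (Klein four Galois group).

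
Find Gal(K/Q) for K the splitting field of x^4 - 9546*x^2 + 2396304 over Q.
Gal(K/Q) = Z/2Z (cyclic of order 2)

f factors as (x^2 - 258)(x^2 - 9288), so the splitting field is K = Q(sqrt(258), sqrt(9288)). The squarefree part of 258 is 258 and the squarefree part of 9288 is also 258, so sqrt(258) and sqrt(9288) are both rational multiples of sqrt(258). Hence Q(sqrt(258)) = Q(sqrt(9288)) = Q(sqrt(258)), and the splitting field collapses to a single degree-2 extension with Galois group Z/2Z.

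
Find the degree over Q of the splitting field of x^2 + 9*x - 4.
[K:Q] = 2

The discriminant of x^2 + (9)*x + (-4) is b^2 - 4c = 81 - (-16) = 97. Since 97 is not a perfect square in Q, the polynomial is irreducible over Q. Its two roots generate a degree-2 extension, so [K:Q] = 2.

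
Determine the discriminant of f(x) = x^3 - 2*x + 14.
Δ = -5260

For a depressed cubic x^3 + p x + q the discriminant is Δ = -4 p^3 - 27 q^2 = -4*(-2)^3 - 27*(14)^2 = 32 - 5292 = -5260.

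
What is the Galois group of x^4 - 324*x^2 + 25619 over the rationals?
Gal(K/Q) = V_4 (Klein four-group, Z/2Z × Z/2Z)

f factors as (x^2 - 137)(x^2 - 187), so the splitting field is K = Q(sqrt(137), sqrt(187)). The elements 137, 187, 25619 are all non-squares in Q, so sqrt(137) and sqrt(187) generate independent quadratic extensions. Thus [K:Q] = 4 and Gal(K/Q) is generated by the two order-2 automorphisms sqrt(137) ↦ -sqrt(137) and sqrt(187) ↦ -sqrt(187), giving V_4.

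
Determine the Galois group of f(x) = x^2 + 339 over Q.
Gal(K/Q) = Z/2Z (cyclic of order 2)

x^2 + 339 is irreducible over Q since -339 is not a rational square. The splitting field Q(sqrt(-339)) has degree 2 over Q, and its unique nontrivial automorphism is sqrt(-339) ↦ -sqrt(-339). Hence Gal(Q(sqrt(-339))/Q) = Z/2Z.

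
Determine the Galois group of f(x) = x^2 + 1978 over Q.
Gal(K/Q) = Z/2Z (cyclic of order 2)

x^2 + 1978 is irreducible over Q since -1978 is not a rational square. The splitting field Q(sqrt(-1978)) has degree 2 over Q, and its unique nontrivial automorphism is sqrt(-1978) ↦ -sqrt(-1978). Hence Gal(Q(sqrt(-1978))/Q) = Z/2Z.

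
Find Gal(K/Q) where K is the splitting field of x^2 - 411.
Gal(K/Q) = Z/2Z (cyclic of order 2)

x^2 - 411 is irreducible over Q since 411 is not a rational square. The splitting field Q(sqrt(411)) has degree 2 over Q, and its unique nontrivial automorphism is sqrt(411) ↦ -sqrt(411). Hence Gal(Q(sqrt(411))/Q) = Z/2Z.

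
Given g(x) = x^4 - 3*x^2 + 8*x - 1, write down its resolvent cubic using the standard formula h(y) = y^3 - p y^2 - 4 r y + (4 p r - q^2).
h(y) = y^3 + 3*y^2 + 4*y - 52

Identify coefficients: p = -3, q = 8, r = -1.
Plug into h(y) = y^3 - p y^2 - 4 r y + (4 p r - q^2):
  h(y) = y^3 - (-3) y^2 - 4*(-1) y + (4*(-3)*(-1) - (8)^2)
       = y^3 + (3) y^2 + (4) y + (-52).
Simplifying: h(y) = y^3 + 3*y^2 + 4*y - 52.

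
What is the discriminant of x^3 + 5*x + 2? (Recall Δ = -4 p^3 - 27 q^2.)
Δ = -608

For a depressed cubic x^3 + p x + q the discriminant is Δ = -4 p^3 - 27 q^2 = -4*(5)^3 - 27*(2)^2 = -500 - 108 = -608.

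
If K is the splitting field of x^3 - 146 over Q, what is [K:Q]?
[K:Q] = 6

x^3 - 146 has one real root r = 146^(1/3) and two complex roots r*zeta_3, r*zeta_3^2 where zeta_3 = e^(2*pi*i/3). The splitting field is Q(r, zeta_3). [Q(r):Q] = 3 and [Q(zeta_3):Q] = 2 with gcd = 1, so [Q(r, zeta_3):Q] = 3 * 2 = 6.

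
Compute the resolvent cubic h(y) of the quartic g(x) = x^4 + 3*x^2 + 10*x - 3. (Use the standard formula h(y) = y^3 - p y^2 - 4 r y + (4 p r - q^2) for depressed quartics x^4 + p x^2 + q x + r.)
h(y) = y^3 - 3*y^2 + 12*y - 136

Identify coefficients: p = 3, q = 10, r = -3.
Plug into h(y) = y^3 - p y^2 - 4 r y + (4 p r - q^2):
  h(y) = y^3 - (3) y^2 - 4*(-3) y + (4*(3)*(-3) - (10)^2)
       = y^3 + (-3) y^2 + (12) y + (-136).
Simplifying: h(y) = y^3 - 3*y^2 + 12*y - 136.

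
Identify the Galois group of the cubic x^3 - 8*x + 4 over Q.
Gal(K/Q) = S_3 (symmetric group of order 6)

Compute the discriminant of x^3 + (0)*x^2 + (-8)*x + (4): Δ = 1616. Since Δ is not a rational square, the Galois group is not contained in A_3; it must be the full S_3 (irreducibility of the cubic rules out anything smaller).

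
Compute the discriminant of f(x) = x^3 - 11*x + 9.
Δ = 3137

For a depressed cubic x^3 + p x + q the discriminant is Δ = -4 p^3 - 27 q^2 = -4*(-11)^3 - 27*(9)^2 = 5324 - 2187 = 3137.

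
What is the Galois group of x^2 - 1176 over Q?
Gal(K/Q) = Z/2Z (cyclic of order 2)

x^2 - 1176 is irreducible over Q since 1176 is not a rational square. The splitting field Q(sqrt(1176)) has degree 2 over Q, and its unique nontrivial automorphism is sqrt(1176) ↦ -sqrt(1176). Hence Gal(Q(sqrt(1176))/Q) = Z/2Z.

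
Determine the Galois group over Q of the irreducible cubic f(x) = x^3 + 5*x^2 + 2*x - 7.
Gal(K/Q) = S_3 (symmetric group of order 6)

Compute the discriminant of x^3 + (5)*x^2 + (2)*x + (-7): Δ = 985. Since Δ is not a rational square, the Galois group is not contained in A_3; it must be the full S_3 (irreducibility of the cubic rules out anything smaller).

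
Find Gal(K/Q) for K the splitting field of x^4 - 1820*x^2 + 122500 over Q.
Gal(K/Q) = Z/2Z (cyclic of order 2)

f factors as (x^2 - 1750)(x^2 - 70), so the splitting field is K = Q(sqrt(1750), sqrt(70)). The squarefree part of 1750 is 70 and the squarefree part of 70 is also 70, so sqrt(1750) and sqrt(70) are both rational multiples of sqrt(70). Hence Q(sqrt(1750)) = Q(sqrt(70)) = Q(sqrt(70)), and the splitting field collapses to a single degree-2 extension with Galois group Z/2Z.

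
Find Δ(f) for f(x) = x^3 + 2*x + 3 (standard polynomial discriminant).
Δ = -275

For a depressed cubic x^3 + p x + q the discriminant is Δ = -4 p^3 - 27 q^2 = -4*(2)^3 - 27*(3)^2 = -32 - 243 = -275.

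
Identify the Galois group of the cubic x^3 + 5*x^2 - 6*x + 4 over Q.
Gal(K/Q) = S_3 (symmetric group of order 6)

Compute the discriminant of x^3 + (5)*x^2 + (-6)*x + (4): Δ = -2828. Since Δ is not a rational square, the Galois group is not contained in A_3; it must be the full S_3 (irreducibility of the cubic rules out anything smaller).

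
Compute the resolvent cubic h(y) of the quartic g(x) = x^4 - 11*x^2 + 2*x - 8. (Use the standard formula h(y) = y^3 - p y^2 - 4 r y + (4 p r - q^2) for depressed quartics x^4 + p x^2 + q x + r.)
h(y) = y^3 + 11*y^2 + 32*y + 348

Identify coefficients: p = -11, q = 2, r = -8.
Plug into h(y) = y^3 - p y^2 - 4 r y + (4 p r - q^2):
  h(y) = y^3 - (-11) y^2 - 4*(-8) y + (4*(-11)*(-8) - (2)^2)
       = y^3 + (11) y^2 + (32) y + (348).
Simplifying: h(y) = y^3 + 11*y^2 + 32*y + 348.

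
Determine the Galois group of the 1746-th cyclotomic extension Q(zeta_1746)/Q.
|Gal(Q(zeta_1746)/Q)| = phi(1746) = 576; group ≅ (Z/1746Z)^* ≅ Z/6Z × Z/96Z

The n-th cyclotomic polynomial Φ_1746(x) is the minimal polynomial of zeta_1746 over Q and has degree phi(1746) = 576. So Q(zeta_1746) is a degree-576 Galois extension with Galois group (Z/1746Z)^*. By CRT, (Z/1746Z)^* ≅ (Z/2Z)^* × (Z/9Z)^* × (Z/97Z)^*. Each prime-power unit group is (Z/2Z)^* ≅ trivial group (order 1); (Z/9Z)^* ≅ Z/6Z; (Z/97Z)^* ≅ Z/96Z. Hence Gal(Q(zeta_1746)/Q) ≅ Z/6Z × Z/96Z.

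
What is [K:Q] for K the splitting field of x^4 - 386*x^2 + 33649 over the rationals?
[K:Q] = 4

f factors as (x^2 - 253)(x^2 - 133); the splitting field is K = Q(sqrt(253), sqrt(133)). Since 253, 133, and 33649 are all non-squares in Q, the three subfields Q(sqrt(253)), Q(sqrt(133)), Q(sqrt(33649)) are distinct degree-2 extensions, so [K:Q] = 4 (Klein four Galois group).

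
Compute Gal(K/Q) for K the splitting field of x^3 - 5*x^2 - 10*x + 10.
Gal(K/Q) = S_3 (symmetric group of order 6)

Compute the discriminant of x^3 + (-5)*x^2 + (-10)*x + (10): Δ = 17800. Since Δ is not a rational square, the Galois group is not contained in A_3; it must be the full S_3 (irreducibility of the cubic rules out anything smaller).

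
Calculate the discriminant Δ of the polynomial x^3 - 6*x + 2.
Δ = 756

For a depressed cubic x^3 + p x + q the discriminant is Δ = -4 p^3 - 27 q^2 = -4*(-6)^3 - 27*(2)^2 = 864 - 108 = 756.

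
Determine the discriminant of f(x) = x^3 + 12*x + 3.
Δ = -7155

For a depressed cubic x^3 + p x + q the discriminant is Δ = -4 p^3 - 27 q^2 = -4*(12)^3 - 27*(3)^2 = -6912 - 243 = -7155.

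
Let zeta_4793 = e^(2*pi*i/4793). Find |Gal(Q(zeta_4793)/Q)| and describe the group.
|Gal(Q(zeta_4793)/Q)| = phi(4793) = 4792; group ≅ (Z/4793Z)^* ≅ Z/4792Z

The n-th cyclotomic polynomial Φ_4793(x) is the minimal polynomial of zeta_4793 over Q and has degree phi(4793) = 4792. So Q(zeta_4793) is a degree-4792 Galois extension with Galois group (Z/4793Z)^*. (Z/4793Z)^* is cyclic since 4793 is an odd prime power (or 4). Hence Gal(Q(zeta_4793)/Q) ≅ Z/4792Z.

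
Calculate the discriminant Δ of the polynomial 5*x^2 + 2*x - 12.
Δ = 244

For a quadratic a x^2 + b x + c the discriminant is Δ = b^2 - 4ac = (2)^2 - 4*(5)*(-12) = 4 - (-240) = 244.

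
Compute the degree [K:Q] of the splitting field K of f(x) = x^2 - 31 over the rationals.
[K:Q] = 2

The polynomial x^2 - 31 is irreducible over Q since 31 is not a perfect square. Its splitting field is Q(sqrt(31)), which has degree 2 over Q.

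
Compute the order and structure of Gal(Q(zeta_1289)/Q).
|Gal(Q(zeta_1289)/Q)| = phi(1289) = 1288; group ≅ (Z/1289Z)^* ≅ Z/1288Z

The n-th cyclotomic polynomial Φ_1289(x) is the minimal polynomial of zeta_1289 over Q and has degree phi(1289) = 1288. So Q(zeta_1289) is a degree-1288 Galois extension with Galois group (Z/1289Z)^*. (Z/1289Z)^* is cyclic since 1289 is an odd prime power (or 4). Hence Gal(Q(zeta_1289)/Q) ≅ Z/1288Z.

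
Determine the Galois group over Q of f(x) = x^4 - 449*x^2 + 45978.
Gal(K/Q) = V_4 (Klein four-group, Z/2Z × Z/2Z)

f factors as (x^2 - 158)(x^2 - 291), so the splitting field is K = Q(sqrt(158), sqrt(291)). The elements 158, 291, 45978 are all non-squares in Q, so sqrt(158) and sqrt(291) generate independent quadratic extensions. Thus [K:Q] = 4 and Gal(K/Q) is generated by the two order-2 automorphisms sqrt(158) ↦ -sqrt(158) and sqrt(291) ↦ -sqrt(291), giving V_4.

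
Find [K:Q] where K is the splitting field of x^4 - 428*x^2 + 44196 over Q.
[K:Q] = 4

f factors as (x^2 - 254)(x^2 - 174); the splitting field is K = Q(sqrt(254), sqrt(174)). Since 254, 174, and 44196 are all non-squares in Q, the three subfields Q(sqrt(254)), Q(sqrt(174)), Q(sqrt(44196)) are distinct degree-2 extensions, so [K:Q] = 4 (Klein four Galois group).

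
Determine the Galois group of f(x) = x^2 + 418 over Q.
Gal(K/Q) = Z/2Z (cyclic of order 2)

x^2 + 418 is irreducible over Q since -418 is not a rational square. The splitting field Q(sqrt(-418)) has degree 2 over Q, and its unique nontrivial automorphism is sqrt(-418) ↦ -sqrt(-418). Hence Gal(Q(sqrt(-418))/Q) = Z/2Z.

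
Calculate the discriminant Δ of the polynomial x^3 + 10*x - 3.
Δ = -4243

For a depressed cubic x^3 + p x + q the discriminant is Δ = -4 p^3 - 27 q^2 = -4*(10)^3 - 27*(-3)^2 = -4000 - 243 = -4243.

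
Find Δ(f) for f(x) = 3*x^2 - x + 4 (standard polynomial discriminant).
Δ = -47

For a quadratic a x^2 + b x + c the discriminant is Δ = b^2 - 4ac = (-1)^2 - 4*(3)*(4) = 1 - (48) = -47.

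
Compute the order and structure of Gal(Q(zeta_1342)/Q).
|Gal(Q(zeta_1342)/Q)| = phi(1342) = 600; group ≅ (Z/1342Z)^* ≅ Z/10Z × Z/60Z

The n-th cyclotomic polynomial Φ_1342(x) is the minimal polynomial of zeta_1342 over Q and has degree phi(1342) = 600. So Q(zeta_1342) is a degree-600 Galois extension with Galois group (Z/1342Z)^*. By CRT, (Z/1342Z)^* ≅ (Z/2Z)^* × (Z/11Z)^* × (Z/61Z)^*. Each prime-power unit group is (Z/2Z)^* ≅ trivial group (order 1); (Z/11Z)^* ≅ Z/10Z; (Z/61Z)^* ≅ Z/60Z. Hence Gal(Q(zeta_1342)/Q) ≅ Z/10Z × Z/60Z.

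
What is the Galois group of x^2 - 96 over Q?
Gal(K/Q) = Z/2Z (cyclic of order 2)

x^2 - 96 is irreducible over Q since 96 is not a rational square. The splitting field Q(sqrt(96)) has degree 2 over Q, and its unique nontrivial automorphism is sqrt(96) ↦ -sqrt(96). Hence Gal(Q(sqrt(96))/Q) = Z/2Z.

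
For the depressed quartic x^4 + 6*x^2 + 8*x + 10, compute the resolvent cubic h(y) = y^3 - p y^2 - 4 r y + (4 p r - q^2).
h(y) = y^3 - 6*y^2 - 40*y + 176

Identify coefficients: p = 6, q = 8, r = 10.
Plug into h(y) = y^3 - p y^2 - 4 r y + (4 p r - q^2):
  h(y) = y^3 - (6) y^2 - 4*(10) y + (4*(6)*(10) - (8)^2)
       = y^3 + (-6) y^2 + (-40) y + (176).
Simplifying: h(y) = y^3 - 6*y^2 - 40*y + 176.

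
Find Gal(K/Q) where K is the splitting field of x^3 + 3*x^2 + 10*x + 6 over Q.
Gal(K/Q) = S_3 (symmetric group of order 6)

Compute the discriminant of x^3 + (3)*x^2 + (10)*x + (6): Δ = -1480. Since Δ is not a rational square, the Galois group is not contained in A_3; it must be the full S_3 (irreducibility of the cubic rules out anything smaller).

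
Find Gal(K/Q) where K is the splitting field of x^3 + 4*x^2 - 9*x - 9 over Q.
Gal(K/Q) = S_3 (symmetric group of order 6)

Compute the discriminant of x^3 + (4)*x^2 + (-9)*x + (-9): Δ = 10161. Since Δ is not a rational square, the Galois group is not contained in A_3; it must be the full S_3 (irreducibility of the cubic rules out anything smaller).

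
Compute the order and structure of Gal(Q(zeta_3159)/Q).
|Gal(Q(zeta_3159)/Q)| = phi(3159) = 1944; group ≅ (Z/3159Z)^* ≅ Z/12Z × Z/162Z

The n-th cyclotomic polynomial Φ_3159(x) is the minimal polynomial of zeta_3159 over Q and has degree phi(3159) = 1944. So Q(zeta_3159) is a degree-1944 Galois extension with Galois group (Z/3159Z)^*. By CRT, (Z/3159Z)^* ≅ (Z/243Z)^* × (Z/13Z)^*. Each prime-power unit group is (Z/243Z)^* ≅ Z/162Z; (Z/13Z)^* ≅ Z/12Z. Hence Gal(Q(zeta_3159)/Q) ≅ Z/12Z × Z/162Z.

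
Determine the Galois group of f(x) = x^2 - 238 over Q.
Gal(K/Q) = Z/2Z (cyclic of order 2)

x^2 - 238 is irreducible over Q since 238 is not a rational square. The splitting field Q(sqrt(238)) has degree 2 over Q, and its unique nontrivial automorphism is sqrt(238) ↦ -sqrt(238). Hence Gal(Q(sqrt(238))/Q) = Z/2Z.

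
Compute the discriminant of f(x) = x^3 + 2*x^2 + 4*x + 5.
Δ = -307

For x^3 + a x^2 + b x + c the discriminant is Δ = 18 a b c - 4 a^3 c + a^2 b^2 - 4 b^3 - 27 c^2.
Plug a = 2, b = 4, c = 5:
  18*(2)*(4)*(5) - 4*(2)^3*(5) + (2)^2*(4)^2 - 4*(4)^3 - 27*(5)^2
  = 720 + (-160) + 64 + (-256) + (-675)
  = -307.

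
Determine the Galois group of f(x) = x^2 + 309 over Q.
Gal(K/Q) = Z/2Z (cyclic of order 2)

x^2 + 309 is irreducible over Q since -309 is not a rational square. The splitting field Q(sqrt(-309)) has degree 2 over Q, and its unique nontrivial automorphism is sqrt(-309) ↦ -sqrt(-309). Hence Gal(Q(sqrt(-309))/Q) = Z/2Z.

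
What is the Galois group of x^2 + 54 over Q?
Gal(K/Q) = Z/2Z (cyclic of order 2)

x^2 + 54 is irreducible over Q since -54 is not a rational square. The splitting field Q(sqrt(-54)) has degree 2 over Q, and its unique nontrivial automorphism is sqrt(-54) ↦ -sqrt(-54). Hence Gal(Q(sqrt(-54))/Q) = Z/2Z.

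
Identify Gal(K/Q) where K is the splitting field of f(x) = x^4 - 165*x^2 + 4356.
Gal(K/Q) = Z/2Z (cyclic of order 2)

f factors as (x^2 - 33)(x^2 - 132), so the splitting field is K = Q(sqrt(33), sqrt(132)). The squarefree part of 33 is 33 and the squarefree part of 132 is also 33, so sqrt(33) and sqrt(132) are both rational multiples of sqrt(33). Hence Q(sqrt(33)) = Q(sqrt(132)) = Q(sqrt(33)), and the splitting field collapses to a single degree-2 extension with Galois group Z/2Z.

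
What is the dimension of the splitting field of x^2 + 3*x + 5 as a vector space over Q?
[K:Q] = 2

The discriminant of x^2 + (3)*x + (5) is b^2 - 4c = 9 - (20) = -11. Since -11 is not a perfect square in Q, the polynomial is irreducible over Q. Its two roots generate a degree-2 extension, so [K:Q] = 2.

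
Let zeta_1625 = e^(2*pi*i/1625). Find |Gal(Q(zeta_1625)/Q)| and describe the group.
|Gal(Q(zeta_1625)/Q)| = phi(1625) = 1200; group ≅ (Z/1625Z)^* ≅ Z/12Z × Z/100Z

The n-th cyclotomic polynomial Φ_1625(x) is the minimal polynomial of zeta_1625 over Q and has degree phi(1625) = 1200. So Q(zeta_1625) is a degree-1200 Galois extension with Galois group (Z/1625Z)^*. By CRT, (Z/1625Z)^* ≅ (Z/125Z)^* × (Z/13Z)^*. Each prime-power unit group is (Z/125Z)^* ≅ Z/100Z; (Z/13Z)^* ≅ Z/12Z. Hence Gal(Q(zeta_1625)/Q) ≅ Z/12Z × Z/100Z.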